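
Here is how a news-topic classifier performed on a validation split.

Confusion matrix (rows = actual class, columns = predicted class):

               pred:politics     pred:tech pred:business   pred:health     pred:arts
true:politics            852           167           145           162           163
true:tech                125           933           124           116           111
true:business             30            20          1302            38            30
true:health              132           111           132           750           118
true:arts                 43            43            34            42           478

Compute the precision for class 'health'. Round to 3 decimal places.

0.677

Treat 'health' as positive and all other classes as negative.
precision = TP/(TP+FP).
health: TP=750, FP=162+116+38+42=358 → 750/1108 = 0.6769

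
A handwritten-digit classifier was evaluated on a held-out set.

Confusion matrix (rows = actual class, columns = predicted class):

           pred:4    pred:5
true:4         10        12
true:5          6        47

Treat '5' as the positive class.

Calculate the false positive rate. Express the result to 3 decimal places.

0.545

FPR = FP/(FP+TN) = 12/(12+10) = 0.545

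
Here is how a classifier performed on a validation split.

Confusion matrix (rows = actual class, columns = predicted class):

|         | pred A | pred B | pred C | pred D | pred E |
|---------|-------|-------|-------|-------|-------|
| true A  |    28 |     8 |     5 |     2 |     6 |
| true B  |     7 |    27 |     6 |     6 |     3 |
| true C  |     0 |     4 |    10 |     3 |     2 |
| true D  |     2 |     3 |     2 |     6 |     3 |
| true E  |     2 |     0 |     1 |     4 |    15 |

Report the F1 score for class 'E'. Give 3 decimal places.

Take TP from the diagonal, FP from the rest of the 'E' prediction marginal, FN from the rest of the 'E' actual marginal.
F1 score = 2·TP/(2·TP+FP+FN).
E: TP=15, FP=6+3+2+3=14, FN=2+0+1+4=7 → 30/51 = 0.5882

0.588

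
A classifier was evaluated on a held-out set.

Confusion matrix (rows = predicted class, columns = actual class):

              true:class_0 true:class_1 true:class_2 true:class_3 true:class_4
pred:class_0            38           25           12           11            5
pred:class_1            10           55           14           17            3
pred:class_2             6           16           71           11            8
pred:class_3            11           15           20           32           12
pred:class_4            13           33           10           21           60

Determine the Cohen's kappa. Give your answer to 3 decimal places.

0.355

Observed agreement pₒ = trace/N = 256/529 = 0.4839
Expected agreement pₑ = Σ (rowᵢ·colᵢ)/N² = (78·91 + 144·99 + 127·112 + 92·90 + 88·137)/529² = 0.1998
κ = (pₒ − pₑ)/(1 − pₑ) = (0.4839 − 0.1998)/(1 − 0.1998) = 0.355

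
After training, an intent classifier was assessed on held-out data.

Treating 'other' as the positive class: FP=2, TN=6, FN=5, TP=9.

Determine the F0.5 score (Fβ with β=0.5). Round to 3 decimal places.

Fβ = (1+β²)·TP / ((1+β²)·TP + β²·FN + FP), with β²=1/4
= 1.25·9 / (1.25·9 + 0.25·5 + 2) = 0.776

0.776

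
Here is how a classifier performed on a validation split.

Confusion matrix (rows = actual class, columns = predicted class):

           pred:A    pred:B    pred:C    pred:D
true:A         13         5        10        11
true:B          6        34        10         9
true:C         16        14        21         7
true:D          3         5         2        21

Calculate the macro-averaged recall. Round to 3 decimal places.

0.487

Per-class recall (TP/(TP+FN)):
  A: TP=13, FN=5+10+11=26 → 13/39 = 0.3333
  B: TP=34, FN=6+10+9=25 → 34/59 = 0.5763
  C: TP=21, FN=16+14+7=37 → 21/58 = 0.3621
  D: TP=21, FN=3+5+2=10 → 21/31 = 0.6774
Macro-recall = mean = (0.3333 + 0.5763 + 0.3621 + 0.6774) / 4 = 0.487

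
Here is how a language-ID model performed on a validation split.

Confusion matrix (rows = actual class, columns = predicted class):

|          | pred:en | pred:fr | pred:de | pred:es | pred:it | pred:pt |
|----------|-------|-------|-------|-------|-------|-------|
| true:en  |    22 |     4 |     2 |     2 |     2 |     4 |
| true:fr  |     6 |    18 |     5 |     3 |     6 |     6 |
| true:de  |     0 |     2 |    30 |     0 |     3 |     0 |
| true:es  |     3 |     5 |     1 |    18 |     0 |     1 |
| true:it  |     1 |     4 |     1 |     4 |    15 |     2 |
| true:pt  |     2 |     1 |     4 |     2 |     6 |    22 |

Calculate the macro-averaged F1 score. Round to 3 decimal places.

0.602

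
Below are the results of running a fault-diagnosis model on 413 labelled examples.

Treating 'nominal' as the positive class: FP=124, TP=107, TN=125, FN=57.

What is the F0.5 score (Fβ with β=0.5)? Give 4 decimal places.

Fβ = (1+β²)·TP / ((1+β²)·TP + β²·FN + FP), with β²=1/4
= 1.25·107 / (1.25·107 + 0.25·57 + 124) = 0.4917

0.4917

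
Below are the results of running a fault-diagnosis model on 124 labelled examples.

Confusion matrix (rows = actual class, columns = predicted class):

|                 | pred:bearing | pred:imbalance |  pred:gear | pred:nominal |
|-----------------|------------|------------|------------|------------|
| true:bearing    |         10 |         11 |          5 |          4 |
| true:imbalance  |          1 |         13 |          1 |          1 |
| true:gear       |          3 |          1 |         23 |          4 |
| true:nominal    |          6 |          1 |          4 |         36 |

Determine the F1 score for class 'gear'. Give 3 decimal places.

0.719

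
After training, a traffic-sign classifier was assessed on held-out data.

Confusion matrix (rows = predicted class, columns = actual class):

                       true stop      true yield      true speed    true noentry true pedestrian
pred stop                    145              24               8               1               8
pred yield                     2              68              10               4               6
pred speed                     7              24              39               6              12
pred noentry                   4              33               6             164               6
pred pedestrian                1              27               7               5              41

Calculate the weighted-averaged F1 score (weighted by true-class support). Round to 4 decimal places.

Per-class F1 score (2·TP/(2·TP+FP+FN)):
  stop: TP=145, FP=24+8+1+8=41, FN=2+7+4+1=14 → 290/345 = 0.84058
  yield: TP=68, FP=2+10+4+6=22, FN=24+24+33+27=108 → 136/266 = 0.51128
  speed: TP=39, FP=7+24+6+12=49, FN=8+10+6+7=31 → 78/158 = 0.49367
  noentry: TP=164, FP=4+33+6+6=49, FN=1+4+6+5=16 → 328/393 = 0.83461
  pedestrian: TP=41, FP=1+27+7+5=40, FN=8+6+12+6=32 → 82/154 = 0.53247
Weighted-F1 score = Σ (supportᵢ/N)·F1 scoreᵢ with N=658: (159/658)·0.84058 + (176/658)·0.51128 + (70/658)·0.49367 + (180/658)·0.83461 + (73/658)·0.53247 = 0.6798

0.6798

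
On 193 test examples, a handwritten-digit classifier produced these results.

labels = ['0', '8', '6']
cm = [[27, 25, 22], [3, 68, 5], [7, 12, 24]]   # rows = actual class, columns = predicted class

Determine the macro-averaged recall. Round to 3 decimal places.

0.606

Per-class recall (TP/(TP+FN)):
  0: TP=27, FN=25+22=47 → 27/74 = 0.3649
  8: TP=68, FN=3+5=8 → 68/76 = 0.8947
  6: TP=24, FN=7+12=19 → 24/43 = 0.5581
Macro-recall = mean = (0.3649 + 0.8947 + 0.5581) / 3 = 0.606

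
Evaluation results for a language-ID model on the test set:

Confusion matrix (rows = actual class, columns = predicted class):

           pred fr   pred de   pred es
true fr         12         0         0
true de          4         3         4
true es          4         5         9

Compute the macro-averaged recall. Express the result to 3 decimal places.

Per-class recall (TP/(TP+FN)):
  fr: TP=12, FN=0+0=0 → 12/12 = 1.0000
  de: TP=3, FN=4+4=8 → 3/11 = 0.2727
  es: TP=9, FN=4+5=9 → 9/18 = 0.5000
Macro-recall = mean = (1.0000 + 0.2727 + 0.5000) / 3 = 0.591

0.591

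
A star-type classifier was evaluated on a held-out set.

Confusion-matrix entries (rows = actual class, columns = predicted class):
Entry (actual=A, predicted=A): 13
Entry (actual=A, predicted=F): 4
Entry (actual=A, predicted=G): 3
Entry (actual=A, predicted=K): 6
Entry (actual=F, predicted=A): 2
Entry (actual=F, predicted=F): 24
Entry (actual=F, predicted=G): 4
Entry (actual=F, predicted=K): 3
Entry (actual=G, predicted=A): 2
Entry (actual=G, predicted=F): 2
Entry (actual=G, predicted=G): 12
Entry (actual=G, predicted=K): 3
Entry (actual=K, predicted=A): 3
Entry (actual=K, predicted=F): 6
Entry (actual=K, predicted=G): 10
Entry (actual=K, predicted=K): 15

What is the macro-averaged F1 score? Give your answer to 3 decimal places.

Per-class F1 score (2·TP/(2·TP+FP+FN)):
  A: TP=13, FP=2+2+3=7, FN=4+3+6=13 → 26/46 = 0.5652
  F: TP=24, FP=4+2+6=12, FN=2+4+3=9 → 48/69 = 0.6957
  G: TP=12, FP=3+4+10=17, FN=2+2+3=7 → 24/48 = 0.5000
  K: TP=15, FP=6+3+3=12, FN=3+6+10=19 → 30/61 = 0.4918
Macro-F1 score = mean = (0.5652 + 0.6957 + 0.5000 + 0.4918) / 4 = 0.563

0.563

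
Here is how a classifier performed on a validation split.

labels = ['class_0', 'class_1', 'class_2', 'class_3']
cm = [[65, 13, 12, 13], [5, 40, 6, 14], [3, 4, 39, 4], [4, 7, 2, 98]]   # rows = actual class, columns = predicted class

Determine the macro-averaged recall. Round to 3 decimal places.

0.727

Per-class recall (TP/(TP+FN)):
  class_0: TP=65, FN=13+12+13=38 → 65/103 = 0.6311
  class_1: TP=40, FN=5+6+14=25 → 40/65 = 0.6154
  class_2: TP=39, FN=3+4+4=11 → 39/50 = 0.7800
  class_3: TP=98, FN=4+7+2=13 → 98/111 = 0.8829
Macro-recall = mean = (0.6311 + 0.6154 + 0.7800 + 0.8829) / 4 = 0.727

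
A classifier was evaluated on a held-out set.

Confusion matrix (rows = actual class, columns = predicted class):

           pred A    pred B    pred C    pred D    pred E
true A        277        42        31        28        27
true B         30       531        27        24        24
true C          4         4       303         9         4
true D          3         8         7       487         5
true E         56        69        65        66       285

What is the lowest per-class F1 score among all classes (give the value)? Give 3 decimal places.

Per-class F1 score (2·TP/(2·TP+FP+FN)):
  A: TP=277, FP=30+4+3+56=93, FN=42+31+28+27=128 → 554/775 = 0.7148
  B: TP=531, FP=42+4+8+69=123, FN=30+27+24+24=105 → 1062/1290 = 0.8233
  C: TP=303, FP=31+27+7+65=130, FN=4+4+9+4=21 → 606/757 = 0.8005
  D: TP=487, FP=28+24+9+66=127, FN=3+8+7+5=23 → 974/1124 = 0.8665
  E: TP=285, FP=27+24+4+5=60, FN=56+69+65+66=256 → 570/886 = 0.6433
Lowest is class 'E' with F1 score = 0.643.

0.643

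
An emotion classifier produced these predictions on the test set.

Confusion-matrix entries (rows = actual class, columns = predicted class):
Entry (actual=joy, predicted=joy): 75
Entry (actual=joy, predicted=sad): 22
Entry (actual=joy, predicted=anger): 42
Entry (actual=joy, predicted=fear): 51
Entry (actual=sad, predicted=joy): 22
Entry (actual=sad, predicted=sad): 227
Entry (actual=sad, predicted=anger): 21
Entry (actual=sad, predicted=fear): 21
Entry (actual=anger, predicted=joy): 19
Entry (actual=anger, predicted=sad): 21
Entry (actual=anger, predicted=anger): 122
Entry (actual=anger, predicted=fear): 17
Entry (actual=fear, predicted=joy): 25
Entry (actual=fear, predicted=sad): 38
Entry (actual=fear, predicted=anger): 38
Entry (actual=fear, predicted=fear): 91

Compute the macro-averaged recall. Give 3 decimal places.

Per-class recall (TP/(TP+FN)):
  joy: TP=75, FN=22+42+51=115 → 75/190 = 0.3947
  sad: TP=227, FN=22+21+21=64 → 227/291 = 0.7801
  anger: TP=122, FN=19+21+17=57 → 122/179 = 0.6816
  fear: TP=91, FN=25+38+38=101 → 91/192 = 0.4740
Macro-recall = mean = (0.3947 + 0.7801 + 0.6816 + 0.4740) / 4 = 0.583

0.583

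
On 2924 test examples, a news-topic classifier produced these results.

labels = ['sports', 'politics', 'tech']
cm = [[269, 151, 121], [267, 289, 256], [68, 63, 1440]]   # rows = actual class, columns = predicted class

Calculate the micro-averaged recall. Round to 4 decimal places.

Micro-averaging pools counts across classes: ΣTP=1998, ΣFP=926, ΣFN=926.
Micro-recall = TP/(TP+FN) on pooled counts = 0.6833 (equals overall accuracy in single-label multiclass).

0.6833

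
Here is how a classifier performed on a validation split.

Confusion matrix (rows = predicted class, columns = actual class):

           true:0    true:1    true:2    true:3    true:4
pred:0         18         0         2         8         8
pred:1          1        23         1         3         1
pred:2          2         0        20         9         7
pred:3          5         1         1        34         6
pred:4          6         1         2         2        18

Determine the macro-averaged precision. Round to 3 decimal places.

0.633

Per-class precision (TP/(TP+FP)):
  0: TP=18, FP=0+2+8+8=18 → 18/36 = 0.5000
  1: TP=23, FP=1+1+3+1=6 → 23/29 = 0.7931
  2: TP=20, FP=2+0+9+7=18 → 20/38 = 0.5263
  3: TP=34, FP=5+1+1+6=13 → 34/47 = 0.7234
  4: TP=18, FP=6+1+2+2=11 → 18/29 = 0.6207
Macro-precision = mean = (0.5000 + 0.7931 + 0.5263 + 0.7234 + 0.6207) / 5 = 0.633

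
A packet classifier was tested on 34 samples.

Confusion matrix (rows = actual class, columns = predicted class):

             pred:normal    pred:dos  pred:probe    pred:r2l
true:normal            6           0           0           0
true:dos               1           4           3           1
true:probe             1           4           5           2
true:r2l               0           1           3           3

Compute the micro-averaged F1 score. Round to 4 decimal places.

0.5294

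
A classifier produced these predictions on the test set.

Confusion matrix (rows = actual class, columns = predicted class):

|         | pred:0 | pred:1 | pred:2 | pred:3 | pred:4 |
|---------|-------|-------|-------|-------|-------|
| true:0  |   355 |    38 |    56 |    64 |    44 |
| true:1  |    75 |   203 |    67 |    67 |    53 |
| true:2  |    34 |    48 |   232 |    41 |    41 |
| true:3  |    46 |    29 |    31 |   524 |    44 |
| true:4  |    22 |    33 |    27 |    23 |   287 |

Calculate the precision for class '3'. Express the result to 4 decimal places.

0.7288

precision = TP/(TP+FP).
3: TP=524, FP=64+67+41+23=195 → 524/719 = 0.72879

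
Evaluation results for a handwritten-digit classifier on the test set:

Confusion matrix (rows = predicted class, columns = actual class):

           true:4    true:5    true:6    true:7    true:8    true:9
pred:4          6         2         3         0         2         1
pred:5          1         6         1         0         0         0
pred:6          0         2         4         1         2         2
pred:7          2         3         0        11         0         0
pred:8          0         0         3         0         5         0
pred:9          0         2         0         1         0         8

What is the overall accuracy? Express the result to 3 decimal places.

0.588

Accuracy = trace / total = (6+6+4+11+5+8=40) / 68 = 40/68 = 0.588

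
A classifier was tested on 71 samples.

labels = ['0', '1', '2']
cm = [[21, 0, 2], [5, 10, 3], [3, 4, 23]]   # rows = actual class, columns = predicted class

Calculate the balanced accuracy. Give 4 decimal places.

Balanced accuracy = mean of per-class recall.
  0: recall = 21/23 = 0.91304
  1: recall = 10/18 = 0.55556
  2: recall = 23/30 = 0.76667
Mean = (0.91304 + 0.55556 + 0.76667) / 3 = 0.7451

0.7451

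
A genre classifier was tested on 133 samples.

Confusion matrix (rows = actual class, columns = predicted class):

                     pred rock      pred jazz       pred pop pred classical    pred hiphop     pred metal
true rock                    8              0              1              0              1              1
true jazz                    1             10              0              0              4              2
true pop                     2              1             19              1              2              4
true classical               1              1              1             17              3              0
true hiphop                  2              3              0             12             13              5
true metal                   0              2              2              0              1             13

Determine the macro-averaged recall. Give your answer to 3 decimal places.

Per-class recall (TP/(TP+FN)):
  rock: TP=8, FN=0+1+0+1+1=3 → 8/11 = 0.7273
  jazz: TP=10, FN=1+0+0+4+2=7 → 10/17 = 0.5882
  pop: TP=19, FN=2+1+1+2+4=10 → 19/29 = 0.6552
  classical: TP=17, FN=1+1+1+3+0=6 → 17/23 = 0.7391
  hiphop: TP=13, FN=2+3+0+12+5=22 → 13/35 = 0.3714
  metal: TP=13, FN=0+2+2+0+1=5 → 13/18 = 0.7222
Macro-recall = mean = (0.7273 + 0.5882 + 0.6552 + 0.7391 + 0.3714 + 0.7222) / 6 = 0.634

0.634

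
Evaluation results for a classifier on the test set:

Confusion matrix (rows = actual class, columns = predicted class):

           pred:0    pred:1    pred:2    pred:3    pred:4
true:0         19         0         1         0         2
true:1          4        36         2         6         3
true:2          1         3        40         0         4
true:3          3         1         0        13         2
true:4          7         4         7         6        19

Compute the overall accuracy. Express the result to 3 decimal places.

0.694

Accuracy = trace / total = (19+36+40+13+19=127) / 183 = 127/183 = 0.694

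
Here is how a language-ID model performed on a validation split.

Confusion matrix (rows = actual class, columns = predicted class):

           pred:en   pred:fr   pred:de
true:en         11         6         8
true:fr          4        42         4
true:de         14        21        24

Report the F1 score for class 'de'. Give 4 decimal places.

Treat 'de' as positive and all other classes as negative.
F1 score = 2·TP/(2·TP+FP+FN).
de: TP=24, FP=8+4=12, FN=14+21=35 → 48/95 = 0.50526

0.5053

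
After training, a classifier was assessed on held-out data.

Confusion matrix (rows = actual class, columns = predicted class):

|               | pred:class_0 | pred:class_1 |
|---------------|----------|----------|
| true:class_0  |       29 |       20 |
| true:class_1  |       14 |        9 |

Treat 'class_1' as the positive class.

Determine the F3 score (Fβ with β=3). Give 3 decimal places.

0.381

Fβ = (1+β²)·TP / ((1+β²)·TP + β²·FN + FP), with β²=9
= 10·9 / (10·9 + 9·14 + 20) = 0.381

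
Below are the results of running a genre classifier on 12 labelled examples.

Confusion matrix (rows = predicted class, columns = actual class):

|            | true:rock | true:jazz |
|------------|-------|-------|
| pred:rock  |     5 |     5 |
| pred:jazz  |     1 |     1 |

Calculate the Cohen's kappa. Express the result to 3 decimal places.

Observed agreement pₒ = trace/N = 6/12 = 0.5000
Expected agreement pₑ = Σ (rowᵢ·colᵢ)/N² = (6·10 + 6·2)/12² = 0.5000
κ = (pₒ − pₑ)/(1 − pₑ) = (0.5000 − 0.5000)/(1 − 0.5000) = 0.000

0.000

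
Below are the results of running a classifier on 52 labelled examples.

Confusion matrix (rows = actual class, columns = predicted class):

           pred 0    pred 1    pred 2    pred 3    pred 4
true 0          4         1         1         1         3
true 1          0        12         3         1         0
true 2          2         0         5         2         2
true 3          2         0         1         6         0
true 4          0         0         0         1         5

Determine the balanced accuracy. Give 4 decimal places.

0.6209

Balanced accuracy = mean of per-class recall.
  0: recall = 4/10 = 0.40000
  1: recall = 12/16 = 0.75000
  2: recall = 5/11 = 0.45455
  3: recall = 6/9 = 0.66667
  4: recall = 5/6 = 0.83333
Mean = (0.40000 + 0.75000 + 0.45455 + 0.66667 + 0.83333) / 5 = 0.6209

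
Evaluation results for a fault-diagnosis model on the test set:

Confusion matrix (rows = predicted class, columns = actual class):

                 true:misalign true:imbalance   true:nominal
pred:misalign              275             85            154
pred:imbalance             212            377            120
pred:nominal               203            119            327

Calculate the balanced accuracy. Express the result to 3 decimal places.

Balanced accuracy = mean of per-class recall.
  misalign: recall = 275/690 = 0.3986
  imbalance: recall = 377/581 = 0.6489
  nominal: recall = 327/601 = 0.5441
Mean = (0.3986 + 0.6489 + 0.5441) / 3 = 0.531

0.531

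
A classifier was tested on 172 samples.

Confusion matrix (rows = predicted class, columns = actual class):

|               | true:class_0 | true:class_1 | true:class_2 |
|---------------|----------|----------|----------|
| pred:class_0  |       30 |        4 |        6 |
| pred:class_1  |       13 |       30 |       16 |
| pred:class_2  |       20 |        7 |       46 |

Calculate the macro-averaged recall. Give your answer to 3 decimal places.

0.628

Per-class recall (TP/(TP+FN)):
  class_0: TP=30, FN=13+20=33 → 30/63 = 0.4762
  class_1: TP=30, FN=4+7=11 → 30/41 = 0.7317
  class_2: TP=46, FN=6+16=22 → 46/68 = 0.6765
Macro-recall = mean = (0.4762 + 0.7317 + 0.6765) / 3 = 0.628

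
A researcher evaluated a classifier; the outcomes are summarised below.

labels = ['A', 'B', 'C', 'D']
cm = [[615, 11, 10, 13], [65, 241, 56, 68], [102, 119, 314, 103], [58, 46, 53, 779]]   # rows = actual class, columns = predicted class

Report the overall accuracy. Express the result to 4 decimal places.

Accuracy = trace / total = (615+241+314+779=1949) / 2653 = 1949/2653 = 0.7346

0.7346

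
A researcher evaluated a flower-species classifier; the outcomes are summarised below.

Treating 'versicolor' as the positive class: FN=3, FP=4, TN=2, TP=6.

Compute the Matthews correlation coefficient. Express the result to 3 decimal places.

0.000

MCC = (TP·TN − FP·FN) / √((TP+FP)(TP+FN)(TN+FP)(TN+FN))
Numerator = 6·2 − 4·3 = 0
Denominator = √(10·9·6·5) = √2700 = 51.9615
MCC = 0 / 51.9615 = 0.000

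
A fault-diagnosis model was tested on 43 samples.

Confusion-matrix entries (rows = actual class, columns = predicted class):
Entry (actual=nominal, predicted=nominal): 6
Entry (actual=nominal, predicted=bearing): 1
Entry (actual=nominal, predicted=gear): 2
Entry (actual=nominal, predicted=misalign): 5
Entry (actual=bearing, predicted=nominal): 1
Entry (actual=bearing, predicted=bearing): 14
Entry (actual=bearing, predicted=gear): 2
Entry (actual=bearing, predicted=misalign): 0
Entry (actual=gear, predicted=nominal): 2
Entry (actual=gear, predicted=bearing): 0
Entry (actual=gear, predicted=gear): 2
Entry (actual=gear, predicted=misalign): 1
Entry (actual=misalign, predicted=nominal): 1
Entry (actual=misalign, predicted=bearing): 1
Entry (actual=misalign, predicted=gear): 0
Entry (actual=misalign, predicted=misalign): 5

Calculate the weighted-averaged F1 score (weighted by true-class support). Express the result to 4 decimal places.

Per-class F1 score (2·TP/(2·TP+FP+FN)):
  nominal: TP=6, FP=1+2+1=4, FN=1+2+5=8 → 12/24 = 0.50000
  bearing: TP=14, FP=1+0+1=2, FN=1+2+0=3 → 28/33 = 0.84848
  gear: TP=2, FP=2+2+0=4, FN=2+0+1=3 → 4/11 = 0.36364
  misalign: TP=5, FP=5+0+1=6, FN=1+1+0=2 → 10/18 = 0.55556
Weighted-F1 score = Σ (supportᵢ/N)·F1 scoreᵢ with N=43: (14/43)·0.50000 + (17/43)·0.84848 + (5/43)·0.36364 + (7/43)·0.55556 = 0.6310

0.6310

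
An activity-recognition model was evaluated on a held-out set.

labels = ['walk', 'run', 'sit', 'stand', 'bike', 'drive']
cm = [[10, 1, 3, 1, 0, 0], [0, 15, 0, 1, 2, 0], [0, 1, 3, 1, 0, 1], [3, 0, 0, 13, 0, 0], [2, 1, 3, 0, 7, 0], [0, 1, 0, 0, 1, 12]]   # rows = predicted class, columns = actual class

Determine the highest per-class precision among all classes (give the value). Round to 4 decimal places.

Per-class precision (TP/(TP+FP)):
  walk: TP=10, FP=1+3+1+0+0=5 → 10/15 = 0.66667
  run: TP=15, FP=0+0+1+2+0=3 → 15/18 = 0.83333
  sit: TP=3, FP=0+1+1+0+1=3 → 3/6 = 0.50000
  stand: TP=13, FP=3+0+0+0+0=3 → 13/16 = 0.81250
  bike: TP=7, FP=2+1+3+0+0=6 → 7/13 = 0.53846
  drive: TP=12, FP=0+1+0+0+1=2 → 12/14 = 0.85714
Highest is class 'drive' with precision = 0.8571.

0.8571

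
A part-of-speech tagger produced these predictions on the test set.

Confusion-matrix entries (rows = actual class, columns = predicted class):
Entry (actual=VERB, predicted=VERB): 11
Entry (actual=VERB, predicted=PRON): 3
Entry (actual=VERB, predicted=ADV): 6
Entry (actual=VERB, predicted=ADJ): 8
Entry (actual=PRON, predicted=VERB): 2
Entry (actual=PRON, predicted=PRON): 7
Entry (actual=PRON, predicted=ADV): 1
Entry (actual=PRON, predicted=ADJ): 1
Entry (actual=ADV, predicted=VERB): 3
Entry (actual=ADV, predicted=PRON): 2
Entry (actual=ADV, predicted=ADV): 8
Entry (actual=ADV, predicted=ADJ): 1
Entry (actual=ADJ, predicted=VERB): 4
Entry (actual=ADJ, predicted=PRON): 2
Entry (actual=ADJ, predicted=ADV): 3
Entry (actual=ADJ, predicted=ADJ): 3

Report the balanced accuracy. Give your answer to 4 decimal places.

0.4627

Balanced accuracy = mean of per-class recall.
  VERB: recall = 11/28 = 0.39286
  PRON: recall = 7/11 = 0.63636
  ADV: recall = 8/14 = 0.57143
  ADJ: recall = 3/12 = 0.25000
Mean = (0.39286 + 0.63636 + 0.57143 + 0.25000) / 4 = 0.4627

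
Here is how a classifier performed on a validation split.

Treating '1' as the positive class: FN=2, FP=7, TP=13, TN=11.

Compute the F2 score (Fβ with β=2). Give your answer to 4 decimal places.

0.8125

Fβ = (1+β²)·TP / ((1+β²)·TP + β²·FN + FP), with β²=4
= 5·13 / (5·13 + 4·2 + 7) = 0.8125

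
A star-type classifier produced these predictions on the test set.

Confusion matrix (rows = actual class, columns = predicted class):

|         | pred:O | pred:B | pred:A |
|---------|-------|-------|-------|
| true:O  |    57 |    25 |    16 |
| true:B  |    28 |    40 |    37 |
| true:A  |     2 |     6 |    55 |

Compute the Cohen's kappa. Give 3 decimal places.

0.368

Observed agreement pₒ = trace/N = 152/266 = 0.5714
Expected agreement pₑ = Σ (rowᵢ·colᵢ)/N² = (98·87 + 105·71 + 63·108)/266² = 0.3220
κ = (pₒ − pₑ)/(1 − pₑ) = (0.5714 − 0.3220)/(1 − 0.3220) = 0.368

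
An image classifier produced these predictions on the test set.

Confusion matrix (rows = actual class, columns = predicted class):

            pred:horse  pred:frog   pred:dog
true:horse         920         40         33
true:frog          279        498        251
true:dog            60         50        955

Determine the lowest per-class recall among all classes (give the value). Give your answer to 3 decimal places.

Per-class recall (TP/(TP+FN)):
  horse: TP=920, FN=40+33=73 → 920/993 = 0.9265
  frog: TP=498, FN=279+251=530 → 498/1028 = 0.4844
  dog: TP=955, FN=60+50=110 → 955/1065 = 0.8967
Lowest is class 'frog' with recall = 0.484.

0.484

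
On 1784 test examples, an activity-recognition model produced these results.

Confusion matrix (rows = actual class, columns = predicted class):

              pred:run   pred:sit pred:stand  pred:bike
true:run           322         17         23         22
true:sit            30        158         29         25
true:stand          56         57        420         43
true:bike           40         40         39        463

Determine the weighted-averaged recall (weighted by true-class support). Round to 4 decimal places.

0.7640

Per-class recall (TP/(TP+FN)):
  run: TP=322, FN=17+23+22=62 → 322/384 = 0.83854
  sit: TP=158, FN=30+29+25=84 → 158/242 = 0.65289
  stand: TP=420, FN=56+57+43=156 → 420/576 = 0.72917
  bike: TP=463, FN=40+40+39=119 → 463/582 = 0.79553
Weighted-recall = Σ (supportᵢ/N)·recallᵢ with N=1784: (384/1784)·0.83854 + (242/1784)·0.65289 + (576/1784)·0.72917 + (582/1784)·0.79553 = 0.7640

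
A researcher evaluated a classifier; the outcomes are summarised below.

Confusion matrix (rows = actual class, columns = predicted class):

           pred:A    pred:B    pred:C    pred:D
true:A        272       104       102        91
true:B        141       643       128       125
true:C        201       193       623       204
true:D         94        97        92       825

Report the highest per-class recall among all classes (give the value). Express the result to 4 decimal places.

Per-class recall (TP/(TP+FN)):
  A: TP=272, FN=104+102+91=297 → 272/569 = 0.47803
  B: TP=643, FN=141+128+125=394 → 643/1037 = 0.62006
  C: TP=623, FN=201+193+204=598 → 623/1221 = 0.51024
  D: TP=825, FN=94+97+92=283 → 825/1108 = 0.74458
Highest is class 'D' with recall = 0.7446.

0.7446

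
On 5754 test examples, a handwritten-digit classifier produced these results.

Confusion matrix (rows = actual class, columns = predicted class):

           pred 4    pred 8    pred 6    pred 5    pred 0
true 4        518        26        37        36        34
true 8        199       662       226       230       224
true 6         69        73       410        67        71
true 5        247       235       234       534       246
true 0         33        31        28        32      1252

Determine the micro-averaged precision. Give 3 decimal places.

0.587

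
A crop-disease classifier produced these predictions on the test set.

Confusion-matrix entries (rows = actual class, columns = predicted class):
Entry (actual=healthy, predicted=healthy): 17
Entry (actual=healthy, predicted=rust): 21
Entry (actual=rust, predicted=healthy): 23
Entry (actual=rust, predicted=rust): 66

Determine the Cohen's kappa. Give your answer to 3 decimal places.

0.186

Observed agreement pₒ = trace/N = 83/127 = 0.6535
Expected agreement pₑ = Σ (rowᵢ·colᵢ)/N² = (38·40 + 89·87)/127² = 0.5743
κ = (pₒ − pₑ)/(1 − pₑ) = (0.6535 − 0.5743)/(1 − 0.5743) = 0.186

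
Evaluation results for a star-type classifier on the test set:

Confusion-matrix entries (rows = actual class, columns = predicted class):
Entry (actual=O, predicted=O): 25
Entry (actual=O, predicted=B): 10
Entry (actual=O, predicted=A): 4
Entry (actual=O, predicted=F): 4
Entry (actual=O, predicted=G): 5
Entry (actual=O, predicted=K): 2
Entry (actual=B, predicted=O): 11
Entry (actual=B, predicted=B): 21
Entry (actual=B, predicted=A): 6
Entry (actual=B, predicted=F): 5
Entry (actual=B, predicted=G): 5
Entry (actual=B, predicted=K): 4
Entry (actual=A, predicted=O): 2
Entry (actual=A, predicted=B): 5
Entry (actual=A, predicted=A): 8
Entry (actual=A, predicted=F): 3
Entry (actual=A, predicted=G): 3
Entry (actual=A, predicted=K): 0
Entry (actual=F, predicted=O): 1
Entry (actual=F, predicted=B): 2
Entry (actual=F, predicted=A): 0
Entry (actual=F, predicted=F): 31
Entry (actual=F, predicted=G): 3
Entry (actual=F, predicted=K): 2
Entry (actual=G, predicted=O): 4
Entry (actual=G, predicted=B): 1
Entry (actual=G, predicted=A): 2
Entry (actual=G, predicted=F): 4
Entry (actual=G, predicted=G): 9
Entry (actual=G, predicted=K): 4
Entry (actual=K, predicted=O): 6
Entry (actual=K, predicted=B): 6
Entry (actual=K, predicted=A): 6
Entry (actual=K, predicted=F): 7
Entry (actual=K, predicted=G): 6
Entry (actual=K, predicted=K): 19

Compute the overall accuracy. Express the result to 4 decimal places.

0.4788

Accuracy = trace / total = (25+21+8+31+9+19=113) / 236 = 113/236 = 0.4788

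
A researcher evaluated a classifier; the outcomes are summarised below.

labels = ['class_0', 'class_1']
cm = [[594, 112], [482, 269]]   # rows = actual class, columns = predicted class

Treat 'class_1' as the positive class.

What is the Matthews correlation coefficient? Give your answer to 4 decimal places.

0.2269

MCC = (TP·TN − FP·FN) / √((TP+FP)(TP+FN)(TN+FP)(TN+FN))
Numerator = 269·594 − 112·482 = 105802
Denominator = √(381·751·706·1076) = √217361130936 = 466220.0456
MCC = 105802 / 466220.0456 = 0.2269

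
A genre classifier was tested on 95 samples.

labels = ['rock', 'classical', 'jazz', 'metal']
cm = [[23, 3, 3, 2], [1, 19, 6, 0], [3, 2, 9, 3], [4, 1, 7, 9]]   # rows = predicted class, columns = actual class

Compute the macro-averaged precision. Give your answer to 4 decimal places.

Per-class precision (TP/(TP+FP)):
  rock: TP=23, FP=3+3+2=8 → 23/31 = 0.74194
  classical: TP=19, FP=1+6+0=7 → 19/26 = 0.73077
  jazz: TP=9, FP=3+2+3=8 → 9/17 = 0.52941
  metal: TP=9, FP=4+1+7=12 → 9/21 = 0.42857
Macro-precision = mean = (0.74194 + 0.73077 + 0.52941 + 0.42857) / 4 = 0.6077

0.6077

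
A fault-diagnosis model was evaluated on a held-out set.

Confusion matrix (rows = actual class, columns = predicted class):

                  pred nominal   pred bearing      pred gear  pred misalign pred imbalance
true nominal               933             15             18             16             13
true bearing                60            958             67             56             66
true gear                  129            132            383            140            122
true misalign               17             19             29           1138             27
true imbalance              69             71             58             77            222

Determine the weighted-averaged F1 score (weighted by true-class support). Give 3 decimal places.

0.738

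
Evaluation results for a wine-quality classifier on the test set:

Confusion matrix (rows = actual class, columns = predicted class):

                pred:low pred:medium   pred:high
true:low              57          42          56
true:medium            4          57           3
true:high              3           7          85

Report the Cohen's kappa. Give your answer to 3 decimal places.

0.471

Observed agreement pₒ = trace/N = 199/314 = 0.6338
Expected agreement pₑ = Σ (rowᵢ·colᵢ)/N² = (155·64 + 64·106 + 95·144)/314² = 0.3082
κ = (pₒ − pₑ)/(1 − pₑ) = (0.6338 − 0.3082)/(1 − 0.3082) = 0.471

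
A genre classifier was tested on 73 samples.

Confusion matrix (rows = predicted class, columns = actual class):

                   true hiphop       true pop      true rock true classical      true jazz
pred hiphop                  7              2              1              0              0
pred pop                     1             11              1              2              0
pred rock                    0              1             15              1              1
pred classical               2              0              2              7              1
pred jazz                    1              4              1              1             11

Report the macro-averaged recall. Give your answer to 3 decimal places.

0.696

Per-class recall (TP/(TP+FN)):
  hiphop: TP=7, FN=1+0+2+1=4 → 7/11 = 0.6364
  pop: TP=11, FN=2+1+0+4=7 → 11/18 = 0.6111
  rock: TP=15, FN=1+1+2+1=5 → 15/20 = 0.7500
  classical: TP=7, FN=0+2+1+1=4 → 7/11 = 0.6364
  jazz: TP=11, FN=0+0+1+1=2 → 11/13 = 0.8462
Macro-recall = mean = (0.6364 + 0.6111 + 0.7500 + 0.6364 + 0.8462) / 5 = 0.696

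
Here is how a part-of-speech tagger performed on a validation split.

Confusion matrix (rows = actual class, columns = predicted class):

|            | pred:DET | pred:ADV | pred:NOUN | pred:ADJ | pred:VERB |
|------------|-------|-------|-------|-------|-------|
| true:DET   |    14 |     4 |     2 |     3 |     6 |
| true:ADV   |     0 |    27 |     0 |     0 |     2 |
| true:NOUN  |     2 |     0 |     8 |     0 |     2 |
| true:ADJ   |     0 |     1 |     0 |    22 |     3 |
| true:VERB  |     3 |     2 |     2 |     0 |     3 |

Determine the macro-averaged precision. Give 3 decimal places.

0.653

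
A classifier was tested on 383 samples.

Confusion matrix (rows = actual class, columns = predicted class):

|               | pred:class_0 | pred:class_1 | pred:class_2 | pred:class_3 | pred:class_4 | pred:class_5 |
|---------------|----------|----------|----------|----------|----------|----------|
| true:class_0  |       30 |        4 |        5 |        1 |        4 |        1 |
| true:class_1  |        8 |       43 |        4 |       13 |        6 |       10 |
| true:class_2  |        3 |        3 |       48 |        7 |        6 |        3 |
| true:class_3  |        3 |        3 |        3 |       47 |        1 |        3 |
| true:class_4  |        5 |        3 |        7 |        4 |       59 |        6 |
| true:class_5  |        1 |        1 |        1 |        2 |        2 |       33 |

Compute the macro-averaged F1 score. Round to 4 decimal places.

Per-class F1 score (2·TP/(2·TP+FP+FN)):
  class_0: TP=30, FP=8+3+3+5+1=20, FN=4+5+1+4+1=15 → 60/95 = 0.63158
  class_1: TP=43, FP=4+3+3+3+1=14, FN=8+4+13+6+10=41 → 86/141 = 0.60993
  class_2: TP=48, FP=5+4+3+7+1=20, FN=3+3+7+6+3=22 → 96/138 = 0.69565
  class_3: TP=47, FP=1+13+7+4+2=27, FN=3+3+3+1+3=13 → 94/134 = 0.70149
  class_4: TP=59, FP=4+6+6+1+2=19, FN=5+3+7+4+6=25 → 118/162 = 0.72840
  class_5: TP=33, FP=1+10+3+3+6=23, FN=1+1+1+2+2=7 → 66/96 = 0.68750
Macro-F1 score = mean = (0.63158 + 0.60993 + 0.69565 + 0.70149 + 0.72840 + 0.68750) / 6 = 0.6758

0.6758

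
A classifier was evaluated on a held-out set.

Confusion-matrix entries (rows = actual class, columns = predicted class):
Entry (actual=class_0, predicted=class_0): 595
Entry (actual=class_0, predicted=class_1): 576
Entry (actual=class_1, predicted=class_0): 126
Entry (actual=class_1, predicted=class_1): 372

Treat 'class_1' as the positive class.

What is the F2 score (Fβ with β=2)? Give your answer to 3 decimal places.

Fβ = (1+β²)·TP / ((1+β²)·TP + β²·FN + FP), with β²=4
= 5·372 / (5·372 + 4·126 + 576) = 0.633

0.633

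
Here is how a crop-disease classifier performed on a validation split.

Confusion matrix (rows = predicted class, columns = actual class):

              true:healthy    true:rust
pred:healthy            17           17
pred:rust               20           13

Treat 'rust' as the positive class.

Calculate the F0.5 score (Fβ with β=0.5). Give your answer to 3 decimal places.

Fβ = (1+β²)·TP / ((1+β²)·TP + β²·FN + FP), with β²=1/4
= 1.25·13 / (1.25·13 + 0.25·17 + 20) = 0.401

0.401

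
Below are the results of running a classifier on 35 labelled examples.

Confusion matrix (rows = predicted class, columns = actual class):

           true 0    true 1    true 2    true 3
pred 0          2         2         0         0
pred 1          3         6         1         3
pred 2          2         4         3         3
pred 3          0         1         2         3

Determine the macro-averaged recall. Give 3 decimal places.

0.395

Per-class recall (TP/(TP+FN)):
  0: TP=2, FN=3+2+0=5 → 2/7 = 0.2857
  1: TP=6, FN=2+4+1=7 → 6/13 = 0.4615
  2: TP=3, FN=0+1+2=3 → 3/6 = 0.5000
  3: TP=3, FN=0+3+3=6 → 3/9 = 0.3333
Macro-recall = mean = (0.2857 + 0.4615 + 0.5000 + 0.3333) / 4 = 0.395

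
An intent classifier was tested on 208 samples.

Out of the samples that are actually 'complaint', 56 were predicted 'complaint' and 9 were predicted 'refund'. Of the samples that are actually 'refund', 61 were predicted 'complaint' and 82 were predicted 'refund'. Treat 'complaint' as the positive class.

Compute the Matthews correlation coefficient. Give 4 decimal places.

0.4064

MCC = (TP·TN − FP·FN) / √((TP+FP)(TP+FN)(TN+FP)(TN+FN))
Numerator = 56·82 − 61·9 = 4043
Denominator = √(117·65·143·91) = √98963865 = 9948.0584
MCC = 4043 / 9948.0584 = 0.4064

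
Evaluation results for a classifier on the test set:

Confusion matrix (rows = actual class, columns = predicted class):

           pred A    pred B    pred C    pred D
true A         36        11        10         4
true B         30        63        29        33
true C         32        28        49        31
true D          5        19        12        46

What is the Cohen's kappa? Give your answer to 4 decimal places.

Observed agreement pₒ = trace/N = 194/438 = 0.44292
Expected agreement pₑ = Σ (rowᵢ·colᵢ)/N² = (61·103 + 155·121 + 140·100 + 82·114)/438² = 0.25222
κ = (pₒ − pₑ)/(1 − pₑ) = (0.44292 − 0.25222)/(1 − 0.25222) = 0.2550

0.2550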